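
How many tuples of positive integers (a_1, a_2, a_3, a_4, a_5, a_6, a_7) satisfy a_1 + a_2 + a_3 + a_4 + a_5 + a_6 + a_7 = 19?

Substitute a'_i = a_i - 1 (so a'_i >= 0). Then sum a'_i = 19 - 7 = 12.
Stars and bars: C(12+7-1, 7-1) = C(18,6).

Final answer: C(18,6) = 18564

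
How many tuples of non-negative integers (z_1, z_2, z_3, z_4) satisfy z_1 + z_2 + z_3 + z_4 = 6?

Stars and bars with 6 stars and 3 bars:
C(6+4-1, 4-1) = C(9,3).

Final answer: C(9,3) = 84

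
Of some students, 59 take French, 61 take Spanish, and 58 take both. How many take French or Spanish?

|A union B| = |A| + |B| - |A intersect B| = 59 + 61 - 58.

Final answer: 62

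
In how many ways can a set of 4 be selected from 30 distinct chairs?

C(30,4) = 30!/(4! x 26!).

Final answer: \binom{30}{4} = 27405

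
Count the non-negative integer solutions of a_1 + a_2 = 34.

Stars and bars with 34 stars and 1 bars:
C(34+2-1, 2-1) = C(35,1).

Final answer: C(35,1) = 35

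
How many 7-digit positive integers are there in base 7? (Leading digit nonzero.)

Leading digit: 6 options (nonzero). Other 6 digit(s): 7 options each.
Total: 6 x 7^6.

Final answer: 705894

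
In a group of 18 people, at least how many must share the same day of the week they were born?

There are 7 possible values for day of the week they were born. With 18 people and 7 categories, by pigeonhole: ceiling(18/7).

Final answer: 3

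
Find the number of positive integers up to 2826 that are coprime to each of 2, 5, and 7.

|div by 2|=1413, |div by 5|=565, |div by 7|=403.
|div by 2&5|=282, |div by 2&7|=201, |div by 5&7|=80, |div by all|=40.
By inclusion-exclusion, divisible by at least one: 1413+565+403-282-201-80+40 = 1858.
Not divisible by any: 2826 - 1858.

Final answer: 968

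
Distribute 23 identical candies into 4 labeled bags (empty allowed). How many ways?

Stars and bars: C(n+k-1, k-1) = C(26,3).

Final answer: C(26,3) = 2600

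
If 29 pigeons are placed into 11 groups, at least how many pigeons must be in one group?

By the pigeonhole principle: ceiling(29/11).

Final answer: 3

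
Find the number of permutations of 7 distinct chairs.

The number of ways to arrange 7 distinct objects is 7!.

Final answer: 7! = 5040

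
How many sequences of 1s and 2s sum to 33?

Let f(n) count the ways. The last step is size 1 or 2, so f(n) = f(n-1) + f(n-2) with f(1)=1, f(2)=2.
Iterating the recurrence: f(1)=1, f(2)=2, f(3)=3, f(4)=5, f(5)=8, f(6)=13, f(7)=21, f(8)=34, f(9)=55, f(10)=89, f(11)=144, f(12)=233, f(13)=377, f(14)=610, f(15)=987, f(16)=1597, f(17)=2584, f(18)=4181, f(19)=6765, f(20)=10946, f(21)=17711, f(22)=28657, f(23)=46368, f(24)=75025, f(25)=121393, f(26)=196418, f(27)=317811, f(28)=514229, f(29)=832040, f(30)=1346269, f(31)=2178309, f(32)=3524578, f(33)=5702887.

Final answer: 5702887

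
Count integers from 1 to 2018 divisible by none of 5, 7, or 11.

|div by 5|=403, |div by 7|=288, |div by 11|=183.
|div by 5&7|=57, |div by 5&11|=36, |div by 7&11|=26, |div by all|=5.
By inclusion-exclusion, divisible by at least one: 403+288+183-57-36-26+5 = 760.
Not divisible by any: 2018 - 760.

Final answer: 1258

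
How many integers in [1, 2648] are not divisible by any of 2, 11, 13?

|div by 2|=1324, |div by 11|=240, |div by 13|=203.
|div by 2&11|=120, |div by 2&13|=101, |div by 11&13|=18, |div by all|=9.
By inclusion-exclusion, divisible by at least one: 1324+240+203-120-101-18+9 = 1537.
Not divisible by any: 2648 - 1537.

Final answer: 1111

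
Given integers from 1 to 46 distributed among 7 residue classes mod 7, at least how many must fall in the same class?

By pigeonhole with 46 objects and 7 categories: ceiling(46/7).

Final answer: 7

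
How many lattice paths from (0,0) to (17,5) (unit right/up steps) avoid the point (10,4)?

Total paths to (17,5): C(22,5) = 26334.
Paths through (10,4): C(14,4) x C(8,1) = 8008.
Avoiding (10,4): 26334 - 8008.

Final answer: 18326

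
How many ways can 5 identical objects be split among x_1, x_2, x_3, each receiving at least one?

Substitute x'_i = x_i - 1 (so x'_i >= 0). Then sum x'_i = 5 - 3 = 2.
Stars and bars: C(2+3-1, 3-1) = C(4,2).

Final answer: C(4,2) = 6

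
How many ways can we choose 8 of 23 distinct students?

C(23,8) = 23!/(8! x (23-8)!).

Final answer: C(23,8) = 490314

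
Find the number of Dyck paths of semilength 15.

Total monotonic paths to (15,15): C(30,15) = 155117520.
A path is bad iff it touches y = x + 1; reflecting its initial segment maps bad paths bijectively onto all paths to (14,16), of which there are C(30,16) = 145422675.
Valid Dyck paths: 155117520 - 145422675.
(These counts are the Catalan numbers.)

Final answer: C_{15} = 9694845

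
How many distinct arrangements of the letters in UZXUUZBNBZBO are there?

Letters (B:3, N:1, O:1, U:3, X:1, Z:3). Total letters: 12.
Permutations = 12!/(3! x 3! x 3!).

Final answer: 2217600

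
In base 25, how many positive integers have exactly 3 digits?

Leading digit: 24 options (nonzero). Other 2 digit(s): 25 options each.
Total: 24 x 25^2.

Final answer: 15000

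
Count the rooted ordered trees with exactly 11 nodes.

The structures are counted by the Catalan number C_n. Here n = 11 - 1 = 10.
C_n = (2n)!/(n!(n+1)!), so C_{10} = 20!/(10! x 11!) = C(20,10)/11 = 184756/11.

Final answer: C_{10} = 16796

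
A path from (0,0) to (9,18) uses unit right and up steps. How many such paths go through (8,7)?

Paths (0,0)->(8,7): C(15,7) = 6435.
Paths (8,7)->(9,18): C(12,11) = 12.
By multiplication principle: 6435 x 12.

Final answer: 77220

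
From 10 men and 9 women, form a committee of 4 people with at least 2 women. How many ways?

Sum over valid woman counts:
C(9,2)C(10,2) = 1620
C(9,3)C(10,1) = 840
C(9,4)C(10,0) = 126
Total: 1620 + 840 + 126.

Final answer: 2586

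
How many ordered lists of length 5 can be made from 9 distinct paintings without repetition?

P(9,5) = 9!/(9-5)! = 9!/4!.

Final answer: P(9,5) = 15120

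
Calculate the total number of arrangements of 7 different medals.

The number of ways to arrange 7 distinct objects is 7!.

Final answer: 7! = 5040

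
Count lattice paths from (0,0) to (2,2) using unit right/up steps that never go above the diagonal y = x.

Total monotonic paths to (2,2): C(4,2) = 6.
By the reflection principle, paths that go above the diagonal number C(4,3) = 4.
Valid Dyck paths: 6 - 4.
(Check: C(4,2) - C(4,3) = C(4,2)/3, the Catalan number C_{2}.)

Final answer: C_{2} = 2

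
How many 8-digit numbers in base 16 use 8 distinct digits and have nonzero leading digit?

First digit: 15 (nonzero). Second: 15 (not first). Third: 14, etc.
Total: 15 x 15 x 14 x 13 x 12 x 11 x 10 x 9.

Final answer: 486486000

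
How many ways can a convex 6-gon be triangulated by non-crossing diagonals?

This is a standard Catalan-number count: the answer is C_n. Here n = 6 - 2 = 4.
C_n = (2n)!/(n!(n+1)!), so C_{4} = 8!/(4! x 5!) = C(8,4)/5 = 70/5.

Final answer: C_{4} = 14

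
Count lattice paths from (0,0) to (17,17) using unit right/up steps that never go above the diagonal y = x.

Total monotonic paths to (17,17): C(34,17) = 2333606220.
A path is bad iff it touches y = x + 1; reflecting its initial segment maps bad paths bijectively onto all paths to (16,18), of which there are C(34,18) = 2203961430.
Valid Dyck paths: 2333606220 - 2203961430.
(Check: C(34,17) - C(34,18) = C(34,17)/18, the Catalan number C_{17}.)

Final answer: C_{17} = 129644790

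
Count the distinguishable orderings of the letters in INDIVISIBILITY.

Letters (B:1, D:1, I:6, L:1, N:1, S:1, T:1, V:1, Y:1). Total letters: 14.
Permutations = 14!/(6!).

Final answer: 121080960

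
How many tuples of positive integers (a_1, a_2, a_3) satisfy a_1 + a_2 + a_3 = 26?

Substitute a'_i = a_i - 1 (so a'_i >= 0). Then sum a'_i = 26 - 3 = 23.
Stars and bars: C(23+3-1, 3-1) = C(25,2).

Final answer: C(25,2) = 300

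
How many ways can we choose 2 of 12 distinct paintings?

C(12,2) = 12!/(2! x (12-2)!).

Final answer: C(12,2) = 66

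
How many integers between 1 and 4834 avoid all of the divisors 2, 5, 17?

|div by 2|=2417, |div by 5|=966, |div by 17|=284.
|div by 2&5|=483, |div by 2&17|=142, |div by 5&17|=56, |div by all|=28.
By inclusion-exclusion, divisible by at least one: 2417+966+284-483-142-56+28 = 3014.
Not divisible by any: 4834 - 3014.

Final answer: 1820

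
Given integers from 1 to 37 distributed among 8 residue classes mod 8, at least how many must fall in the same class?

By pigeonhole with 37 objects and 8 categories: ceiling(37/8).

Final answer: 5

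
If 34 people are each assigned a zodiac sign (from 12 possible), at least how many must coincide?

There are 12 possible values for zodiac sign. With 34 people and 12 categories, by pigeonhole: ceiling(34/12).

Final answer: 3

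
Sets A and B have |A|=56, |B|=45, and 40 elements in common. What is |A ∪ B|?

|A union B| = |A| + |B| - |A intersect B| = 56 + 45 - 40.

Final answer: 61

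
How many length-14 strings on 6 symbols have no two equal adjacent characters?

Let g(n) count such strings. g(1) = 6, and each valid string of length n-1 extends in 5 ways (any symbol but the last), so g(n) = 5 g(n-1).
Total: g(14) = 6 x 5^13.

Final answer: 6 x 5^{13} = 7324218750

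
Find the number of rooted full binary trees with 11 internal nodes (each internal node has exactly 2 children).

This is counted by the nth Catalan number C_n. Here n = 11.
C_n = C(2n,n)/(n+1), so C_{11} = C(22,11)/12 = 705432/12.

Final answer: C_{11} = 58786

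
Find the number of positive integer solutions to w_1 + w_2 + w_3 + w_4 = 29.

Substitute w'_i = w_i - 1 (so w'_i >= 0). Then sum w'_i = 29 - 4 = 25.
Stars and bars: C(25+4-1, 4-1) = C(28,3).

Final answer: C(28,3) = 3276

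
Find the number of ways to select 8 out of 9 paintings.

C(9,8) = 9!/(8! x (9-8)!).

Final answer: C(9,8) = 9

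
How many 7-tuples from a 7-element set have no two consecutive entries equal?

First character: 7 choices. Each subsequent: 6 choices (must differ from the previous one).
Total: 7 x 6^6.

Final answer: 7 x 6^{6} = 326592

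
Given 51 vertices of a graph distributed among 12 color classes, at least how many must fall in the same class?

By pigeonhole with 51 objects and 12 categories: ceiling(51/12).

Final answer: 5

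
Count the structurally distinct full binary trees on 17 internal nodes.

This is a standard Catalan-number count: the answer is C_n. Here n = 17.
C_n = C(2n,n)/(n+1), so C_{17} = C(34,17)/18 = 2333606220/18.

Final answer: C_{17} = 129644790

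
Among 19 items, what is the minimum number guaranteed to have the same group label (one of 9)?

There are 9 possible values for group label (one of 9). With 19 items and 9 categories, by pigeonhole: ceiling(19/9).

Final answer: 3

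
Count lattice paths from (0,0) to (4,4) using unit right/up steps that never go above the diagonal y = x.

Total monotonic paths to (4,4): C(8,4) = 70.
Reflecting each bad path at its first crossing gives a bijection with paths to (3,5): C(8,5) = 56.
Valid Dyck paths: 70 - 56.
(This is the Catalan number C_{4}.)

Final answer: C_{4} = 14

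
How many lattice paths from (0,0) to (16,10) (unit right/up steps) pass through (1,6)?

Paths (0,0)->(1,6): C(7,6) = 7.
Paths (1,6)->(16,10): C(19,4) = 3876.
By multiplication principle: 7 x 3876.

Final answer: 27132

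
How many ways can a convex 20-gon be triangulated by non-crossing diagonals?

The structures are counted by the Catalan number C_n. Here n = 20 - 2 = 18.
Using C_0 = 1 and C_(k+1) = C_k x 2(2k+1)/(k+2), build up term by term: C_1=1, C_2=2, C_3=5, C_4=14, C_5=42, C_6=132, C_7=429, C_8=1430, C_9=4862, C_10=16796, C_11=58786, C_12=208012, C_13=742900, C_14=2674440, C_15=9694845, C_16=35357670, C_17=129644790, C_18=477638700.

Final answer: C_{18} = 477638700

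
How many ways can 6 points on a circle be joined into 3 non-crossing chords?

This is counted by the nth Catalan number C_n. Here n = 6/2 = 3.
C_n = C(2n,n)/(n+1), so C_{3} = C(6,3)/4 = 20/4.

Final answer: C_{3} = 5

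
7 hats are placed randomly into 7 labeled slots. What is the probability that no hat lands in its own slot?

Derangements satisfy D(n) = (n-1)(D(n-1) + D(n-2)), starting from D(0)=1, D(1)=0.
Building up: D(2)=1, D(3)=2, D(4)=9, D(5)=44, D(6)=265, D(7)=1854.
Total arrangements: 7! = 5040.
Probability = D(7)/7! = 103/280.

Final answer: D(7)/7! = 1854/5040 = 0.367857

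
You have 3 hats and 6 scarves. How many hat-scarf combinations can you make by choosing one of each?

By the multiplication principle: 3 x 6.

Final answer: 18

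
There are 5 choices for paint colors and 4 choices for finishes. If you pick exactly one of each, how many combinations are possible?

By the multiplication principle: 5 x 4.

Final answer: 20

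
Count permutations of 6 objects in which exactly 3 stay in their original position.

Choose which 3 elements are fixed: C(6,3) = 20.
Derange the remaining 3 using D(j) = (j-1)(D(j-1) + D(j-2)), D(0)=1, D(1)=0: D(2)=1, D(3)=2.
Total: 20 x 2.

Final answer: C(6,3) D(3) = 40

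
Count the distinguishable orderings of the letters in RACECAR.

Letters (A:2, C:2, E:1, R:2). Total letters: 7.
Permutations = 7!/(2! x 2! x 2!).

Final answer: 630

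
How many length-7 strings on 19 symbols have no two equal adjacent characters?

First character: 19 choices. Each subsequent: 18 choices (must differ from the previous one).
Total: 19 x 18^6.

Final answer: 19 x 18^{6} = 646232256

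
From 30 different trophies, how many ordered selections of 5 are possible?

P(30,5) = 30!/(30-5)! = 30!/25!.

Final answer: P(30,5) = 17100720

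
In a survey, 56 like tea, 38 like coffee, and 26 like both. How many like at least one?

|A union B| = |A| + |B| - |A intersect B| = 56 + 38 - 26.

Final answer: 68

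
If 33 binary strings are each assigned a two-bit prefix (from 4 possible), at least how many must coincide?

There are 4 possible values for two-bit prefix. With 33 binary strings and 4 categories, by pigeonhole: ceiling(33/4).

Final answer: 9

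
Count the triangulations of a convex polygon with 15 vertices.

This is a standard Catalan-number count: the answer is C_n. Here n = 15 - 2 = 13.
C_n = (2n)!/(n!(n+1)!), so C_{13} = 26!/(13! x 14!) = C(26,13)/14 = 10400600/14.

Final answer: C_{13} = 742900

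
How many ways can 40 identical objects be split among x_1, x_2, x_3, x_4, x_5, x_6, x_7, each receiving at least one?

Substitute x'_i = x_i - 1 (so x'_i >= 0). Then sum x'_i = 40 - 7 = 33.
Stars and bars: C(33+7-1, 7-1) = C(39,6).

Final answer: C(39,6) = 3262623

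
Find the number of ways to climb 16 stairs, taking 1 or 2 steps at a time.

Condition on the final move: it is a 1-step (f(n-1) ways to get there) or a 2-step (f(n-2) ways), so f(n) = f(n-1) + f(n-2), with f(1)=1, f(2)=2.
Computing successive values: f(1)=1, f(2)=2, f(3)=3, f(4)=5, f(5)=8, f(6)=13, f(7)=21, f(8)=34, f(9)=55, f(10)=89, f(11)=144, f(12)=233, f(13)=377, f(14)=610, f(15)=987, f(16)=1597.

Final answer: 1597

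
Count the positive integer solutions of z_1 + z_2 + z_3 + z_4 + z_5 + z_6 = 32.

Substitute z'_i = z_i - 1 (so z'_i >= 0). Then sum z'_i = 32 - 6 = 26.
Stars and bars: C(26+6-1, 6-1) = C(31,5).

Final answer: C(31,5) = 169911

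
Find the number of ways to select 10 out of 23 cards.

C(23,10) = 23!/(10! x 13!).

Final answer: \binom{23}{10} = 1144066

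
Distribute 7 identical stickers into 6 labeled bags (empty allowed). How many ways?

Stars and bars: C(n+k-1, k-1) = C(12,5).

Final answer: C(12,5) = 792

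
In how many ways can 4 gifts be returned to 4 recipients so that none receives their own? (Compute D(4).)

Use the recurrence D(n) = (n-1)(D(n-1) + D(n-2)) with D(0)=1, D(1)=0.
D(2) = 1 x (0 + 1) = 1
D(3) = 2 x (1 + 0) = 2
D(4) = 3 x (D(3) + D(2)) = 3 x (2 + 1)

Final answer: D(4) = 9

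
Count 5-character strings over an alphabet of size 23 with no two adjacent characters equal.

Let g(n) count such strings. g(1) = 23, and each valid string of length n-1 extends in 22 ways (any symbol but the last), so g(n) = 22 g(n-1).
Total: g(5) = 23 x 22^4.

Final answer: 23 x 22^{4} = 5387888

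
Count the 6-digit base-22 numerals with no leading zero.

In base 22, the leading digit has 21 choices (1..21); each of the remaining 5 digits has 22 choices.
Total: 21 x 22^5.

Final answer: 108226272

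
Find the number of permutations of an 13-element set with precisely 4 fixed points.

Choose which 4 elements are fixed: C(13,4) = 715.
Derange the remaining 9 using D(j) = (j-1)(D(j-1) + D(j-2)), D(0)=1, D(1)=0: D(2)=1, D(3)=2, D(4)=9, D(5)=44, D(6)=265, D(7)=1854, D(8)=14833, D(9)=133496.
Total: 715 x 133496.

Final answer: C(13,4) D(9) = 95449640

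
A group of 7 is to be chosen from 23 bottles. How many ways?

C(23,7) = 23!/(7! x 16!).

Final answer: \binom{23}{7} = 245157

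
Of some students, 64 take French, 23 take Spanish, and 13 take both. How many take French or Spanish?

|A union B| = |A| + |B| - |A intersect B| = 64 + 23 - 13.

Final answer: 74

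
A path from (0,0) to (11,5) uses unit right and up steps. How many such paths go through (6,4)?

Paths (0,0)->(6,4): C(10,4) = 210.
Paths (6,4)->(11,5): C(6,1) = 6.
By multiplication principle: 210 x 6.

Final answer: 1260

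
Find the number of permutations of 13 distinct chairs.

The number of ways to arrange 13 distinct objects is 13!.

Final answer: 13! = 6227020800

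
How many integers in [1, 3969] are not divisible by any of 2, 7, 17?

|div by 2|=1984, |div by 7|=567, |div by 17|=233.
|div by 2&7|=283, |div by 2&17|=116, |div by 7&17|=33, |div by all|=16.
By inclusion-exclusion, divisible by at least one: 1984+567+233-283-116-33+16 = 2368.
Not divisible by any: 3969 - 2368.

Final answer: 1601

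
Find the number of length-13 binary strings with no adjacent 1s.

A valid string ends in 0 (append to any length-(n-1) valid string) or in 01 (append to any length-(n-2) valid string), so a(n) = a(n-1) + a(n-2) with a(1)=2, a(2)=3.
Building up term by term: a(1)=2, a(2)=3, a(3)=5, a(4)=8, a(5)=13, a(6)=21, a(7)=34, a(8)=55, a(9)=89, a(10)=144, a(11)=233, a(12)=377, a(13)=610.

Final answer: 610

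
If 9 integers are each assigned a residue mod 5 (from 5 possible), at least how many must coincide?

There are 5 possible values for residue mod 5. With 9 integers and 5 categories, by pigeonhole: ceiling(9/5).

Final answer: 2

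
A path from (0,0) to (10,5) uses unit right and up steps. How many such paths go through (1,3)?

Paths (0,0)->(1,3): C(4,3) = 4.
Paths (1,3)->(10,5): C(11,2) = 55.
By multiplication principle: 4 x 55.

Final answer: 220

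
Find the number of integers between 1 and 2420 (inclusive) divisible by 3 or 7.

Multiples of 3: 806. Multiples of 7: 345. Of both (lcm=21): 115.
By inclusion-exclusion: 806 + 345 - 115.

Final answer: 1036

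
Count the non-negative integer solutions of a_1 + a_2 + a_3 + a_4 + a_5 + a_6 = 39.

Stars and bars with 39 stars and 5 bars:
C(39+6-1, 6-1) = C(44,5).

Final answer: C(44,5) = 1086008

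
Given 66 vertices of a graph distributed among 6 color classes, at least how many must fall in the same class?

By pigeonhole with 66 objects and 6 categories: ceiling(66/6).

Final answer: 11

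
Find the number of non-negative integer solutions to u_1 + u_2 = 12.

Stars and bars with 12 stars and 1 bars:
C(12+2-1, 2-1) = C(13,1).

Final answer: C(13,1) = 13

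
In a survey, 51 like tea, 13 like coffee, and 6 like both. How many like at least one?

|A union B| = |A| + |B| - |A intersect B| = 51 + 13 - 6.

Final answer: 58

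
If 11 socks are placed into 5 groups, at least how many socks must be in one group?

By the pigeonhole principle: ceiling(11/5).

Final answer: 3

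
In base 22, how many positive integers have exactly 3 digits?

These are the integers in [22^2, 22^3), so the count is 22^3 - 22^2 = 21 x 22^2.

Final answer: 10164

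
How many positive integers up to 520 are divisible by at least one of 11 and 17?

Multiples of 11: 47. Multiples of 17: 30. Of both (lcm=187): 2.
By inclusion-exclusion: 47 + 30 - 2.

Final answer: 75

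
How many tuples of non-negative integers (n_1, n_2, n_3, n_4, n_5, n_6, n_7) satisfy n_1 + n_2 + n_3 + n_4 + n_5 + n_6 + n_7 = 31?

Stars and bars with 31 stars and 6 bars:
C(31+7-1, 7-1) = C(37,6).

Final answer: C(37,6) = 2324784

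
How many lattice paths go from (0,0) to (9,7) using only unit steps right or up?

Each path has 9 right steps and 7 up steps in some order (16 steps total).
Choose which 7 of the 16 steps are up: C(16,7).

Final answer: C(16,7) = 11440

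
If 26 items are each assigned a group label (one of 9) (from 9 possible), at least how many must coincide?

There are 9 possible values for group label (one of 9). With 26 items and 9 categories, by pigeonhole: ceiling(26/9).

Final answer: 3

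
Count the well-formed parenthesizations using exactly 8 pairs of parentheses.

This is a standard Catalan-number count: the answer is C_n. Here n = 8 (pairs).
C_n = C(2n,n)/(n+1), so C_{8} = C(16,8)/9 = 12870/9.

Final answer: C_{8} = 1430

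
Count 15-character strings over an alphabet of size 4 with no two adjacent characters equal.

First character: 4 choices. Each subsequent: 3 choices (must differ from the previous one).
Total: 4 x 3^14.

Final answer: 4 x 3^{14} = 19131876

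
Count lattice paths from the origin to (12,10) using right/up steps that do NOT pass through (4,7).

Total paths to (12,10): C(22,10) = 646646.
Paths through (4,7): C(11,7) x C(11,3) = 54450.
Avoiding (4,7): 646646 - 54450.

Final answer: 592196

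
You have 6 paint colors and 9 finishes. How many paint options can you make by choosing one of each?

By the multiplication principle: 6 x 9.

Final answer: 54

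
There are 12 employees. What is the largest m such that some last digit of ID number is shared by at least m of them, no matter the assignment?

There are 10 possible values for last digit of ID number. With 12 employees and 10 categories, by pigeonhole: ceiling(12/10).

Final answer: 2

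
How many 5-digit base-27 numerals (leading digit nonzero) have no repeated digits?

The leading digit has 26 choices (anything but zero); the next has 26 (anything but the first), then 25, and so on, one fewer each time.
Total: 26 x 26 x 25 x 24 x 23.

Final answer: 9328800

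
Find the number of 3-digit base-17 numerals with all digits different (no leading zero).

First digit: 16 (nonzero). Second: 16 (not first). Third: 15, etc.
Total: 16 x 16 x 15.

Final answer: 3840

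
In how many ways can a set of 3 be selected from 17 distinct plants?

C(17,3) = 17!/(3! x 14!).

Final answer: \binom{17}{3} = 680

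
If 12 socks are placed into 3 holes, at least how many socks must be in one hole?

By the pigeonhole principle: ceiling(12/3).

Final answer: 4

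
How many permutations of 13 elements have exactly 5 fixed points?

Choose which 5 elements are fixed: C(13,5) = 1287.
Derange the remaining 8 using D(j) = (j-1)(D(j-1) + D(j-2)), D(0)=1, D(1)=0: D(2)=1, D(3)=2, D(4)=9, D(5)=44, D(6)=265, D(7)=1854, D(8)=14833.
Total: 1287 x 14833.

Final answer: C(13,5) D(8) = 19090071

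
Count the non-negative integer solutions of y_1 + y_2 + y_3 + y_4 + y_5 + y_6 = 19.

Stars and bars with 19 stars and 5 bars:
C(19+6-1, 6-1) = C(24,5).

Final answer: C(24,5) = 42504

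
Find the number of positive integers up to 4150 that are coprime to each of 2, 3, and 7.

|div by 2|=2075, |div by 3|=1383, |div by 7|=592.
|div by 2&3|=691, |div by 2&7|=296, |div by 3&7|=197, |div by all|=98.
By inclusion-exclusion, divisible by at least one: 2075+1383+592-691-296-197+98 = 2964.
Not divisible by any: 4150 - 2964.

Final answer: 1186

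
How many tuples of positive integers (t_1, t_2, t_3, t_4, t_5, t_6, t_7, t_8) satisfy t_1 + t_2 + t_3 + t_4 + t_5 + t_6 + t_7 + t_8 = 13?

Substitute t'_i = t_i - 1 (so t'_i >= 0). Then sum t'_i = 13 - 8 = 5.
Stars and bars: C(5+8-1, 8-1) = C(12,7).

Final answer: C(12,7) = 792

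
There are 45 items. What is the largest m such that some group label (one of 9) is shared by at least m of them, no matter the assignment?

There are 9 possible values for group label (one of 9). With 45 items and 9 categories, by pigeonhole: ceiling(45/9).

Final answer: 5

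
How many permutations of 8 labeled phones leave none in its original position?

Derangements satisfy D(n) = (n-1)(D(n-1) + D(n-2)), starting from D(0)=1, D(1)=0.
D(2) = 1 x (0 + 1) = 1
D(3) = 2 x (1 + 0) = 2
D(4) = 3 x (2 + 1) = 9
D(5) = 4 x (9 + 2) = 44
D(6) = 5 x (44 + 9) = 265
D(7) = 6 x (265 + 44) = 1854
D(8) = 7 x (D(7) + D(6)) = 7 x (1854 + 265)

Final answer: D(8) = 14833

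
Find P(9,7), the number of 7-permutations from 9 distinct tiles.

P(9,7) = 9!/(9-7)! = 9!/2!.

Final answer: P(9,7) = 181440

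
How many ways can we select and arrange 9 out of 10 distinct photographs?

P(10,9) = 10!/(10-9)! = 10!/1!.

Final answer: P(10,9) = 3628800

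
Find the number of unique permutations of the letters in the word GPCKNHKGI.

Letters (C:1, G:2, H:1, I:1, K:2, N:1, P:1). Total letters: 9.
Permutations = 9!/(2! x 2!).

Final answer: 90720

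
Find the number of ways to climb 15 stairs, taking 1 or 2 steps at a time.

Let f(n) be the number of climbs. Removing the last move (1 or 2 steps) gives f(n) = f(n-1) + f(n-2); base cases f(1)=1, f(2)=2.
Computing successive values: f(1)=1, f(2)=2, f(3)=3, f(4)=5, f(5)=8, f(6)=13, f(7)=21, f(8)=34, f(9)=55, f(10)=89, f(11)=144, f(12)=233, f(13)=377, f(14)=610, f(15)=987.

Final answer: 987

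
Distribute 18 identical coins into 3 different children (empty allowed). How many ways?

Stars and bars: C(n+k-1, k-1) = C(20,2).

Final answer: C(20,2) = 190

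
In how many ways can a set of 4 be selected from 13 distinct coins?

C(13,4) = 13!/(4! x 9!).

Final answer: \binom{13}{4} = 715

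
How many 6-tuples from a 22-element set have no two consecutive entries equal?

First character: 22 choices. Each subsequent: 21 choices (must differ from the previous one).
Total: 22 x 21^5.

Final answer: 22 x 21^{5} = 89850222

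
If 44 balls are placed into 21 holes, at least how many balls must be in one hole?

By the pigeonhole principle: ceiling(44/21).

Final answer: 3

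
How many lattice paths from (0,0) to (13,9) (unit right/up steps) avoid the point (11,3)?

Total paths to (13,9): C(22,9) = 497420.
Paths through (11,3): C(14,3) x C(8,6) = 10192.
Avoiding (11,3): 497420 - 10192.

Final answer: 487228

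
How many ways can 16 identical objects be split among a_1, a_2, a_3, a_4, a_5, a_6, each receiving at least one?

Substitute a'_i = a_i - 1 (so a'_i >= 0). Then sum a'_i = 16 - 6 = 10.
Stars and bars: C(10+6-1, 6-1) = C(15,5).

Final answer: C(15,5) = 3003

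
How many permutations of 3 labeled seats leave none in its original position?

Derangements satisfy D(n) = (n-1)(D(n-1) + D(n-2)), starting from D(0)=1, D(1)=0.
D(2) = 1 x (0 + 1) = 1
D(3) = 2 x (D(2) + D(1)) = 2 x (1 + 0)

Final answer: D(3) = 2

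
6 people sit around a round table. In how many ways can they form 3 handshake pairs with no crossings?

This is counted by the nth Catalan number C_n. Here n = 6/2 = 3.
C_n = C(2n,n)/(n+1), so C_{3} = C(6,3)/4 = 20/4.

Final answer: C_{3} = 5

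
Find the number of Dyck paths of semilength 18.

Total monotonic paths to (18,18): C(36,18) = 9075135300.
A path is bad iff it touches y = x + 1; reflecting its initial segment maps bad paths bijectively onto all paths to (17,19), of which there are C(36,19) = 8597496600.
Valid Dyck paths: 9075135300 - 8597496600.
(This is the Catalan number C_{18}.)

Final answer: C_{18} = 477638700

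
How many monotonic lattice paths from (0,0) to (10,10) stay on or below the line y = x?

Total monotonic paths to (10,10): C(20,10) = 184756.
By the reflection principle, paths that go above the diagonal number C(20,11) = 167960.
Valid Dyck paths: 184756 - 167960.
(Equivalently, C_{10} = C(20,10)/11 = 184756/11.)

Final answer: C_{10} = 16796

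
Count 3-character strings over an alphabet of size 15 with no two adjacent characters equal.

Let g(n) count such strings. g(1) = 15, and each valid string of length n-1 extends in 14 ways (any symbol but the last), so g(n) = 14 g(n-1).
Total: g(3) = 15 x 14^2.

Final answer: 15 x 14^{2} = 2940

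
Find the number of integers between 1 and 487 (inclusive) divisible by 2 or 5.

Multiples of 2: 243. Multiples of 5: 97. Of both (lcm=10): 48.
By inclusion-exclusion: 243 + 97 - 48.

Final answer: 292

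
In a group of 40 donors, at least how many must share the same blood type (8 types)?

There are 8 possible values for blood type (8 types). With 40 donors and 8 categories, by pigeonhole: ceiling(40/8).

Final answer: 5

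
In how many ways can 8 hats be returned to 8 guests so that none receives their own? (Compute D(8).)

Use the recurrence D(n) = (n-1)(D(n-1) + D(n-2)) with D(0)=1, D(1)=0.
D(2) = 1 x (0 + 1) = 1
D(3) = 2 x (1 + 0) = 2
D(4) = 3 x (2 + 1) = 9
D(5) = 4 x (9 + 2) = 44
D(6) = 5 x (44 + 9) = 265
D(7) = 6 x (265 + 44) = 1854
D(8) = 7 x (D(7) + D(6)) = 7 x (1854 + 265)

Final answer: D(8) = 14833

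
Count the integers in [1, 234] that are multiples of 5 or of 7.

Multiples of 5: 46. Multiples of 7: 33. Of both (lcm=35): 6.
By inclusion-exclusion: 46 + 33 - 6.

Final answer: 73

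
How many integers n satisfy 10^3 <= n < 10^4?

First digit: 9 choices (1-9). Each of the remaining 3 digits: 10 choices.
Total: 9 x 10^3.

Final answer: 9000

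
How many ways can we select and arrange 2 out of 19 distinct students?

P(19,2) = 19!/(19-2)! = 19!/17!.

Final answer: P(19,2) = 342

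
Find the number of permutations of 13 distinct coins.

The number of ways to arrange 13 distinct objects is 13!.

Final answer: 13! = 6227020800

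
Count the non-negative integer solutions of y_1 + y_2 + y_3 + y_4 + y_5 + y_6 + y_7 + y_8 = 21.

Stars and bars with 21 stars and 7 bars:
C(21+8-1, 8-1) = C(28,7).

Final answer: C(28,7) = 1184040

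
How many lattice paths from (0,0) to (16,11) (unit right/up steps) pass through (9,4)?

Paths (0,0)->(9,4): C(13,4) = 715.
Paths (9,4)->(16,11): C(14,7) = 3432.
By multiplication principle: 715 x 3432.

Final answer: 2453880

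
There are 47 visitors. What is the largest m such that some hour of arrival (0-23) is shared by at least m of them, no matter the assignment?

There are 24 possible values for hour of arrival (0-23). With 47 visitors and 24 categories, by pigeonhole: ceiling(47/24).

Final answer: 2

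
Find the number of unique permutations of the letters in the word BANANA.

Letters (A:3, B:1, N:2). Total letters: 6.
Permutations = 6!/(3! x 2!).

Final answer: 60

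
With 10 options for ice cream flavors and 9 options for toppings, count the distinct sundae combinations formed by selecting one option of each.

By the multiplication principle: 10 x 9.

Final answer: 90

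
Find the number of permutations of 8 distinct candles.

The number of ways to arrange 8 distinct objects is 8!.

Final answer: 8! = 40320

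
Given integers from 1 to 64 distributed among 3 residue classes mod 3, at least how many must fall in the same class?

By pigeonhole with 64 objects and 3 categories: ceiling(64/3).

Final answer: 22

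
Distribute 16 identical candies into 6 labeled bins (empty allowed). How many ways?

Stars and bars: C(n+k-1, k-1) = C(21,5).

Final answer: C(21,5) = 20349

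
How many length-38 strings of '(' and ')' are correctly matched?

The structures are counted by the Catalan number C_n. Here n = 19 (pairs).
C_n = (2n)!/(n!(n+1)!), so C_{19} = 38!/(19! x 20!) = C(38,19)/20 = 35345263800/20.

Final answer: C_{19} = 1767263190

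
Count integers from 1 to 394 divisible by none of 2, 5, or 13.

|div by 2|=197, |div by 5|=78, |div by 13|=30.
|div by 2&5|=39, |div by 2&13|=15, |div by 5&13|=6, |div by all|=3.
By inclusion-exclusion, divisible by at least one: 197+78+30-39-15-6+3 = 248.
Not divisible by any: 394 - 248.

Final answer: 146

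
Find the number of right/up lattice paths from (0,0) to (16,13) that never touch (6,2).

Total paths to (16,13): C(29,13) = 67863915.
Paths through (6,2): C(8,2) x C(21,11) = 9876048.
Avoiding (6,2): 67863915 - 9876048.

Final answer: 57987867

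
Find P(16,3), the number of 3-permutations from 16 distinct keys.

P(16,3) = 16!/(16-3)! = 16!/13!.

Final answer: P(16,3) = 3360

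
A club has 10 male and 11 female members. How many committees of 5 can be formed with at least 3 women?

Sum over valid woman counts:
C(11,3)C(10,2) = 7425
C(11,4)C(10,1) = 3300
C(11,5)C(10,0) = 462
Total: 7425 + 3300 + 462.

Final answer: 11187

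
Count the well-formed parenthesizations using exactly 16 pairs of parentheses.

This is counted by the nth Catalan number C_n. Here n = 16 (pairs).
C_n = C(2n,n)/(n+1), so C_{16} = C(32,16)/17 = 601080390/17.

Final answer: C_{16} = 35357670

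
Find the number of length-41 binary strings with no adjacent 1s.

A valid string ends in 0 (append to any length-(n-1) valid string) or in 01 (append to any length-(n-2) valid string), so a(n) = a(n-1) + a(n-2) with a(1)=2, a(2)=3.
Iterating the recurrence: a(1)=2, a(2)=3, a(3)=5, a(4)=8, a(5)=13, a(6)=21, a(7)=34, a(8)=55, a(9)=89, a(10)=144, a(11)=233, a(12)=377, a(13)=610, a(14)=987, a(15)=1597, a(16)=2584, a(17)=4181, a(18)=6765, a(19)=10946, a(20)=17711, a(21)=28657, a(22)=46368, a(23)=75025, a(24)=121393, a(25)=196418, a(26)=317811, a(27)=514229, a(28)=832040, a(29)=1346269, a(30)=2178309, a(31)=3524578, a(32)=5702887, a(33)=9227465, a(34)=14930352, a(35)=24157817, a(36)=39088169, a(37)=63245986, a(38)=102334155, a(39)=165580141, a(40)=267914296, a(41)=433494437.

Final answer: 433494437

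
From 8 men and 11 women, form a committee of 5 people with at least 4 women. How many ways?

Sum over valid woman counts:
C(11,4)C(8,1) = 2640
C(11,5)C(8,0) = 462
Total: 2640 + 462.

Final answer: 3102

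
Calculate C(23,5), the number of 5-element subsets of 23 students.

C(23,5) = 23!/(5! x (23-5)!).

Final answer: C(23,5) = 33649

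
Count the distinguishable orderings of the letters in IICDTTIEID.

Letters (C:1, D:2, E:1, I:4, T:2). Total letters: 10.
Permutations = 10!/(4! x 2! x 2!).

Final answer: 37800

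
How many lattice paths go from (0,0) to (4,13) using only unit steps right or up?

Each path has 4 right steps and 13 up steps in some order (17 steps total).
Choose which 13 of the 17 steps are up: C(17,13).

Final answer: C(17,13) = 2380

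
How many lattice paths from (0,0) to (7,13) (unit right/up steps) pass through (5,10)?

Paths (0,0)->(5,10): C(15,10) = 3003.
Paths (5,10)->(7,13): C(5,3) = 10.
By multiplication principle: 3003 x 10.

Final answer: 30030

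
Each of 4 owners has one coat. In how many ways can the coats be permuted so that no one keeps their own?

Derangements satisfy D(n) = (n-1)(D(n-1) + D(n-2)), starting from D(0)=1, D(1)=0.
D(2) = 1 x (0 + 1) = 1
D(3) = 2 x (1 + 0) = 2
D(4) = 3 x (D(3) + D(2)) = 3 x (2 + 1)

Final answer: D(4) = 9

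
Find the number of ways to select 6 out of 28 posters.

C(28,6) = 28!/(6! x 22!).

Final answer: \binom{28}{6} = 376740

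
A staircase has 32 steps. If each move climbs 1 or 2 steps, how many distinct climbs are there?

Let f(n) be the number of climbs. Removing the last move (1 or 2 steps) gives f(n) = f(n-1) + f(n-2); base cases f(1)=1, f(2)=2.
Iterating the recurrence: f(1)=1, f(2)=2, f(3)=3, f(4)=5, f(5)=8, f(6)=13, f(7)=21, f(8)=34, f(9)=55, f(10)=89, f(11)=144, f(12)=233, f(13)=377, f(14)=610, f(15)=987, f(16)=1597, f(17)=2584, f(18)=4181, f(19)=6765, f(20)=10946, f(21)=17711, f(22)=28657, f(23)=46368, f(24)=75025, f(25)=121393, f(26)=196418, f(27)=317811, f(28)=514229, f(29)=832040, f(30)=1346269, f(31)=2178309, f(32)=3524578.

Final answer: 3524578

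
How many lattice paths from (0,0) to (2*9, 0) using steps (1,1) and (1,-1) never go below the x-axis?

Total monotonic paths to (9,9): C(18,9) = 48620.
By the reflection principle, paths that go above the diagonal number C(18,10) = 43758.
Valid Dyck paths: 48620 - 43758.
(Equivalently, C_{9} = C(18,9)/10 = 48620/10.)

Final answer: C_{9} = 4862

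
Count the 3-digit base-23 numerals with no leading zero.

In base 23, the leading digit has 22 choices (1..22); each of the remaining 2 digits has 23 choices.
Total: 22 x 23^2.

Final answer: 11638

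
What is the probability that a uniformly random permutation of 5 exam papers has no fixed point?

Use the recurrence D(n) = (n-1)(D(n-1) + D(n-2)) with D(0)=1, D(1)=0.
Building up: D(2)=1, D(3)=2, D(4)=9, D(5)=44.
Total arrangements: 5! = 120.
Probability = D(5)/5! = 11/30.

Final answer: D(5)/5! = 44/120 = 0.366667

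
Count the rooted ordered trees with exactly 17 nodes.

The structures are counted by the Catalan number C_n. Here n = 17 - 1 = 16.
Using C_0 = 1 and C_(k+1) = C_k x 2(2k+1)/(k+2), build up term by term: C_1=1, C_2=2, C_3=5, C_4=14, C_5=42, C_6=132, C_7=429, C_8=1430, C_9=4862, C_10=16796, C_11=58786, C_12=208012, C_13=742900, C_14=2674440, C_15=9694845, C_16=35357670.

Final answer: C_{16} = 35357670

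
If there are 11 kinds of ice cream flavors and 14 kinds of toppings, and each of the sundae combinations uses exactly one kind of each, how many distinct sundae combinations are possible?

By the multiplication principle: 11 x 14.

Final answer: 154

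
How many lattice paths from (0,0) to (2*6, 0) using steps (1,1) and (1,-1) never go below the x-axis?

Total monotonic paths to (6,6): C(12,6) = 924.
A path is bad iff it touches y = x + 1; reflecting its initial segment maps bad paths bijectively onto all paths to (5,7), of which there are C(12,7) = 792.
Valid Dyck paths: 924 - 792.
(These counts are the Catalan numbers.)

Final answer: C_{6} = 132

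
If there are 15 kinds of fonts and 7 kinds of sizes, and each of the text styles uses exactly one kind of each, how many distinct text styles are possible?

By the multiplication principle: 15 x 7.

Final answer: 105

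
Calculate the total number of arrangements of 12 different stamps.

The number of ways to arrange 12 distinct objects is 12!.

Final answer: 12! = 479001600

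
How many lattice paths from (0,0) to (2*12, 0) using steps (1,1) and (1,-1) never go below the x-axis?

Total monotonic paths to (12,12): C(24,12) = 2704156.
Paths that cross above y=x (reflection bijection): C(24,13) = 2496144.
Valid Dyck paths: 2704156 - 2496144.
(Equivalently, C_{12} = C(24,12)/13 = 2704156/13.)

Final answer: C_{12} = 208012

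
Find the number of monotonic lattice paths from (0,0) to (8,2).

Each path has 8 right steps and 2 up steps in some order (10 steps total).
Choose which 2 of the 10 steps are up: C(10,2).

Final answer: C(10,2) = 45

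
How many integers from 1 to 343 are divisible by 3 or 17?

Multiples of 3: 114. Multiples of 17: 20. Of both (lcm=51): 6.
By inclusion-exclusion: 114 + 20 - 6.

Final answer: 128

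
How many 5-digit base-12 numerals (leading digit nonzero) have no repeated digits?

First digit: 11 (nonzero). Second: 11 (not first). Third: 10, etc.
Total: 11 x 11 x 10 x 9 x 8.

Final answer: 87120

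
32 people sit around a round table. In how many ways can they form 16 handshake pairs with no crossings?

This is counted by the nth Catalan number C_n. Here n = 32/2 = 16.
Using C_0 = 1 and C_(k+1) = C_k x 2(2k+1)/(k+2), build up term by term: C_1=1, C_2=2, C_3=5, C_4=14, C_5=42, C_6=132, C_7=429, C_8=1430, C_9=4862, C_10=16796, C_11=58786, C_12=208012, C_13=742900, C_14=2674440, C_15=9694845, C_16=35357670.

Final answer: C_{16} = 35357670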